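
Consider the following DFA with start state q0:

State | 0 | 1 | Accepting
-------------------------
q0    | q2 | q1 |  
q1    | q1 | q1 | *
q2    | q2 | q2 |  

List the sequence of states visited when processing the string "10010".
q0 → q1 → q1 → q1 → q1 → q1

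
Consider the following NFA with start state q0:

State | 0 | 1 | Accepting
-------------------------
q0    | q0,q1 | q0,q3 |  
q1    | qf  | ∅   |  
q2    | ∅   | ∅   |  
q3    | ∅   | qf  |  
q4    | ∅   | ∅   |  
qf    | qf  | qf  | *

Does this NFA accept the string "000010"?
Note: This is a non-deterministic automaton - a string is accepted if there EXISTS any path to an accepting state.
Track the set of states the NFA could be in: start {q0}
Read '0': {q0} → {q0, q1}
Read '0': {q0, q1} → {q0, q1, qf}
Read '0': {q0, q1, qf} → {q0, q1, qf}
Read '0': {q0, q1, qf} → {q0, q1, qf}
Read '1': {q0, q1, qf} → {q0, q3, qf}
Read '0': {q0, q3, qf} → {q0, q1, qf}
Final set {q0, q1, qf} contains accepting state(s) {qf} → accepted.

Final answer: Yes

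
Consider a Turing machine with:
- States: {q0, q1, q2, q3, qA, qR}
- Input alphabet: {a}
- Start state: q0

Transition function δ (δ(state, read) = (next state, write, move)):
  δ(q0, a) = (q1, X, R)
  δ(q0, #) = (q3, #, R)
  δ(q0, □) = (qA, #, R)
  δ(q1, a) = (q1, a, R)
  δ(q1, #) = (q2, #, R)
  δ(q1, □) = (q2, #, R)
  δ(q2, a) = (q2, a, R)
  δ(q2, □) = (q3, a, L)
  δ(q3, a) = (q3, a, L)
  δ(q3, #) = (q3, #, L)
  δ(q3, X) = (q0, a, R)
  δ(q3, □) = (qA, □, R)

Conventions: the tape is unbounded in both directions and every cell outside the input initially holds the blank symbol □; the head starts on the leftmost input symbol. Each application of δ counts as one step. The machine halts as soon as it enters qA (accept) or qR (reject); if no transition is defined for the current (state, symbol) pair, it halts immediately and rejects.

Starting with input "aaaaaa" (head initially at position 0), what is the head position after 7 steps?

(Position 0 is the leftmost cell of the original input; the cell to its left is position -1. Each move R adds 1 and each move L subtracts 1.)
Step 0: [q0]aaaaaa (head at position 0)
Step 1: δ(q0, a) = (q1, X, R)  ⊢  X[q1]aaaaa (head at position 1)
Step 2: δ(q1, a) = (q1, a, R)  ⊢  Xa[q1]aaaa (head at position 2)
Step 3: δ(q1, a) = (q1, a, R)  ⊢  Xaa[q1]aaa (head at position 3)
Step 4: δ(q1, a) = (q1, a, R)  ⊢  Xaaa[q1]aa (head at position 4)
Step 5: δ(q1, a) = (q1, a, R)  ⊢  Xaaaa[q1]a (head at position 5)
Step 6: δ(q1, a) = (q1, a, R)  ⊢  Xaaaaa[q1]□ (head at position 6)
Step 7: δ(q1, □) = (q2, #, R)  ⊢  Xaaaaa#[q2]□ (head at position 7)
Head position after 7 steps: 7

Final answer: Position 7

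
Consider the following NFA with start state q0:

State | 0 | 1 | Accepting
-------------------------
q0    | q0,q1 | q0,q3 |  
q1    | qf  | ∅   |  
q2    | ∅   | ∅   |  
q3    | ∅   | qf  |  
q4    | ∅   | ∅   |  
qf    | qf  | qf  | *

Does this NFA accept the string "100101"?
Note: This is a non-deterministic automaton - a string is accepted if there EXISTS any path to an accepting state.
Track the set of states the NFA could be in: start {q0}
Read '1': {q0} → {q0, q3}
Read '0': {q0, q3} → {q0, q1}
Read '0': {q0, q1} → {q0, q1, qf}
Read '1': {q0, q1, qf} → {q0, q3, qf}
Read '0': {q0, q3, qf} → {q0, q1, qf}
Read '1': {q0, q1, qf} → {q0, q3, qf}
Final set {q0, q3, qf} contains accepting state(s) {qf} → accepted.

Final answer: Yes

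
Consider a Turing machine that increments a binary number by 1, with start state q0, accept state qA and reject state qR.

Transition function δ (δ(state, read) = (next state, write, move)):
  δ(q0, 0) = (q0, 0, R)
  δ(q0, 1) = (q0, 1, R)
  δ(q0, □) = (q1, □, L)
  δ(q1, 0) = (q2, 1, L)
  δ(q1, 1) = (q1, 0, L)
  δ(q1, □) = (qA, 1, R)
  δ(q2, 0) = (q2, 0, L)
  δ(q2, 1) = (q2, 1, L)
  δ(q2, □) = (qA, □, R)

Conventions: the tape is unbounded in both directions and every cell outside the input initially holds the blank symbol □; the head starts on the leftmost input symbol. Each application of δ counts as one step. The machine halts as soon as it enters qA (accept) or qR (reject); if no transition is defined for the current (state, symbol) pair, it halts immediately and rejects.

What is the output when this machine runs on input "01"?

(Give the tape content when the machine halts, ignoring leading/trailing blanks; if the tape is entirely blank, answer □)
Step 0: [q0]01 (head at position 0)
Step 1: δ(q0, 0) = (q0, 0, R)  ⊢  0[q0]1 (head at position 1)
Step 2: δ(q0, 1) = (q0, 1, R)  ⊢  01[q0]□ (head at position 2)
Step 3: δ(q0, □) = (q1, □, L)  ⊢  0[q1]1□ (head at position 1)
Step 4: δ(q1, 1) = (q1, 0, L)  ⊢  [q1]00□ (head at position 0)
Step 5: δ(q1, 0) = (q2, 1, L)  ⊢  [q2]□10□ (head at position -1)
Step 6: δ(q2, □) = (qA, □, R)  ⊢  □[qA]10□ (head at position 0)
The machine is in qA, so it halts and accepts.
Tape content when halted (ignoring surrounding blanks): 10

Final answer: Output: 10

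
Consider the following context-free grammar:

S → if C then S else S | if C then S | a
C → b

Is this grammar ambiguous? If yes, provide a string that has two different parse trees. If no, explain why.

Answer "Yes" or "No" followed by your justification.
The 'dangling else' can attach to either if. Two leftmost derivations of  if b then if b then a else a:
  (1) S ⇒ if C then S else S ⇒ if b then S else S ⇒ if b then if C then S else S ⇒ if b then if b then S else S ⇒ if b then if b then a else S ⇒ if b then if b then a else a   (else belongs to the outer if)
  (2) S ⇒ if C then S ⇒ if b then S ⇒ if b then if C then S else S ⇒ if b then if b then S else S ⇒ if b then if b then a else S ⇒ if b then if b then a else a   (else belongs to the inner if)
Two distinct parse trees for the same string, so the grammar is ambiguous.

Final answer: Yes - the string 'if b then if b then a else a' has two distinct leftmost derivations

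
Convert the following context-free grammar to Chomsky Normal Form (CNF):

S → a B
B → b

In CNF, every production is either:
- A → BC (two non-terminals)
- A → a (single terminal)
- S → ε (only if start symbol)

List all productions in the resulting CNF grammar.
The grammar has no ε-productions or unit productions to eliminate.
S → a B has terminal a in a right-hand side of length ≥ 2: introduce T_a → a and use T_a in place of a.
B → b is already in CNF (single terminal) – keep it.
S → a B becomes S → T_a B.
Resulting CNF grammar (3 productions): T_a → a; B → b; S → T_a B

Final answer: T_a → a; B → b; S → T_a B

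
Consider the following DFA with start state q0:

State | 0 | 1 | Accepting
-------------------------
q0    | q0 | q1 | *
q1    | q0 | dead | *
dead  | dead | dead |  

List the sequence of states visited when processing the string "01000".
q0 → q0 → q1 → q0 → q0 → q0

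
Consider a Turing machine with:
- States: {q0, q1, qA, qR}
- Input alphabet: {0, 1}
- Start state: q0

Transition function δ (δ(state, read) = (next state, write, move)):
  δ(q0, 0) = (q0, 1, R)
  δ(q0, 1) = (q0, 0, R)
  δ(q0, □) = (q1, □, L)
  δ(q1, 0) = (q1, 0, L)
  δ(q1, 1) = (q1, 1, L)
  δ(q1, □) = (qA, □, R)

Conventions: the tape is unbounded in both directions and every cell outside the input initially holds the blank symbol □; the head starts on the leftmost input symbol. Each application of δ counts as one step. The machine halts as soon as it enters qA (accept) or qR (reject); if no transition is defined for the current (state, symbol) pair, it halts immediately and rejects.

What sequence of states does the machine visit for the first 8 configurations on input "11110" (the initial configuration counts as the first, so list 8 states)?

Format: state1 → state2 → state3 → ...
Step 0: [q0]11110 (head at position 0)
Step 1: δ(q0, 1) = (q0, 0, R)  ⊢  0[q0]1110 (head at position 1)
Step 2: δ(q0, 1) = (q0, 0, R)  ⊢  00[q0]110 (head at position 2)
Step 3: δ(q0, 1) = (q0, 0, R)  ⊢  000[q0]10 (head at position 3)
Step 4: δ(q0, 1) = (q0, 0, R)  ⊢  0000[q0]0 (head at position 4)
Step 5: δ(q0, 0) = (q0, 1, R)  ⊢  00001[q0]□ (head at position 5)
Step 6: δ(q0, □) = (q1, □, L)  ⊢  0000[q1]1□ (head at position 4)
Step 7: δ(q1, 1) = (q1, 1, L)  ⊢  000[q1]01□ (head at position 3)
Reading off the states of these 8 configurations: q0 → q0 → q0 → q0 → q0 → q0 → q1 → q1

Final answer: q0 → q0 → q0 → q0 → q0 → q0 → q1 → q1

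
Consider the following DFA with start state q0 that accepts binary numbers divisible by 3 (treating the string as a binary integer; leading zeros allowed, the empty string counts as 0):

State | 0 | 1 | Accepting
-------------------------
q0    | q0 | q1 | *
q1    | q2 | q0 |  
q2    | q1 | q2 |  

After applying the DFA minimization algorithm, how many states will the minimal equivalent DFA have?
All 3 states are reachable from q0, so none can be removed as unreachable.
Table-filling: first mark every (accepting, non-accepting) pair as distinguishable (accepting: {q0}; non-accepting: {q1, q2}).
Round 1: (q1, q2) on '1' go to q0 and q2, already distinguishable → mark.
Every pair of states is distinguishable, so the DFA is already minimal.
Equivalence classes: {q0}, {q1}, {q2} → 3 states.

Final answer: 3 states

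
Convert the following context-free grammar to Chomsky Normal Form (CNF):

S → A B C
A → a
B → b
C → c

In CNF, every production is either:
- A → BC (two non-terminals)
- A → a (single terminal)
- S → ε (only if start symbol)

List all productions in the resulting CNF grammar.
The grammar has no ε-productions or unit productions to eliminate.
A → a is already in CNF (single terminal) – keep it.
B → b is already in CNF (single terminal) – keep it.
C → c is already in CNF (single terminal) – keep it.
S → A B C has 3 symbols on the right: break it into binary productions S → A X0, X0 → B C.
Resulting CNF grammar (5 productions): A → a; B → b; C → c; S → A X0; X0 → B C

Final answer: A → a; B → b; C → c; S → A X0; X0 → B C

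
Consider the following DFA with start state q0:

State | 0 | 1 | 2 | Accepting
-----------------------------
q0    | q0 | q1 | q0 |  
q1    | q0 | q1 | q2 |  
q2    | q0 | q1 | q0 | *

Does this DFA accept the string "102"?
Start in q0.
Read '1': q0 → q1
Read '0': q1 → q0
Read '2': q0 → q0
Final state q0 is not accepting, so the string is rejected.

Final answer: No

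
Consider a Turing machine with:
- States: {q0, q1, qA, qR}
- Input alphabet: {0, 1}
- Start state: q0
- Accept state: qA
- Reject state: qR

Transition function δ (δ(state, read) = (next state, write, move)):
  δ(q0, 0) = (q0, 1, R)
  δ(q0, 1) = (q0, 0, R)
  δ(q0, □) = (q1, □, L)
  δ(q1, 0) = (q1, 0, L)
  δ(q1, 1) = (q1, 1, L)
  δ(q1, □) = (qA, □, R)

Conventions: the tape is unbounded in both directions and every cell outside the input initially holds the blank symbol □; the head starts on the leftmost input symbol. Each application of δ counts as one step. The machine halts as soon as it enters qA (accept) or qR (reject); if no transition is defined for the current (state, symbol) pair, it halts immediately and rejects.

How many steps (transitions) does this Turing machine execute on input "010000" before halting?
Step 0: [q0]010000 (head at position 0)
Step 1: δ(q0, 0) = (q0, 1, R)  ⊢  1[q0]10000 (head at position 1)
Step 2: δ(q0, 1) = (q0, 0, R)  ⊢  10[q0]0000 (head at position 2)
Step 3: δ(q0, 0) = (q0, 1, R)  ⊢  101[q0]000 (head at position 3)
Step 4: δ(q0, 0) = (q0, 1, R)  ⊢  1011[q0]00 (head at position 4)
Step 5: δ(q0, 0) = (q0, 1, R)  ⊢  10111[q0]0 (head at position 5)
Step 6: δ(q0, 0) = (q0, 1, R)  ⊢  101111[q0]□ (head at position 6)
Step 7: δ(q0, □) = (q1, □, L)  ⊢  10111[q1]1□ (head at position 5)
Step 8: δ(q1, 1) = (q1, 1, L)  ⊢  1011[q1]11□ (head at position 4)
Step 9: δ(q1, 1) = (q1, 1, L)  ⊢  101[q1]111□ (head at position 3)
Step 10: δ(q1, 1) = (q1, 1, L)  ⊢  10[q1]1111□ (head at position 2)
Step 11: δ(q1, 1) = (q1, 1, L)  ⊢  1[q1]01111□ (head at position 1)
Step 12: δ(q1, 0) = (q1, 0, L)  ⊢  [q1]101111□ (head at position 0)
Step 13: δ(q1, 1) = (q1, 1, L)  ⊢  [q1]□101111□ (head at position -1)
Step 14: δ(q1, □) = (qA, □, R)  ⊢  □[qA]101111□ (head at position 0)
The machine is in qA, so it halts and accepts.
Number of transitions executed: 14.

Final answer: 14 steps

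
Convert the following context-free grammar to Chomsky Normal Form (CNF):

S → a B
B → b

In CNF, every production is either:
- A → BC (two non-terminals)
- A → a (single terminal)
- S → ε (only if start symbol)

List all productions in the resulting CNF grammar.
The grammar has no ε-productions or unit productions to eliminate.
S → a B has terminal a in a right-hand side of length ≥ 2: introduce T_a → a and use T_a in place of a.
B → b is already in CNF (single terminal) – keep it.
S → a B becomes S → T_a B.
Resulting CNF grammar (3 productions): T_a → a; B → b; S → T_a B

Final answer: T_a → a; B → b; S → T_a B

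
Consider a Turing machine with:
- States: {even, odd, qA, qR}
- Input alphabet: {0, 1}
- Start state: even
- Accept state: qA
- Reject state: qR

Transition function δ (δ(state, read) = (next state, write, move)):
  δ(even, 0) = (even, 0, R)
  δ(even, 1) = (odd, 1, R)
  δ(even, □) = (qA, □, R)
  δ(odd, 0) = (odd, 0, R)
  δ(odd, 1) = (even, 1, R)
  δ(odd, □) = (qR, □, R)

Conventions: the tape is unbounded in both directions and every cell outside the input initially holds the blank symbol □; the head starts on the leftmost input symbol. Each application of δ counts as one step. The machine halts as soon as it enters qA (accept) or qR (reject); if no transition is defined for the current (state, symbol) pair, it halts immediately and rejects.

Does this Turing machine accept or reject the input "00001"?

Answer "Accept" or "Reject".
Step 0: [even]00001 (head at position 0)
Step 1: δ(even, 0) = (even, 0, R)  ⊢  0[even]0001 (head at position 1)
Step 2: δ(even, 0) = (even, 0, R)  ⊢  00[even]001 (head at position 2)
Step 3: δ(even, 0) = (even, 0, R)  ⊢  000[even]01 (head at position 3)
Step 4: δ(even, 0) = (even, 0, R)  ⊢  0000[even]1 (head at position 4)
Step 5: δ(even, 1) = (odd, 1, R)  ⊢  00001[odd]□ (head at position 5)
Step 6: δ(odd, □) = (qR, □, R)  ⊢  00001□[qR]□ (head at position 6)
The machine is in qR, so it halts and rejects.

Final answer: Reject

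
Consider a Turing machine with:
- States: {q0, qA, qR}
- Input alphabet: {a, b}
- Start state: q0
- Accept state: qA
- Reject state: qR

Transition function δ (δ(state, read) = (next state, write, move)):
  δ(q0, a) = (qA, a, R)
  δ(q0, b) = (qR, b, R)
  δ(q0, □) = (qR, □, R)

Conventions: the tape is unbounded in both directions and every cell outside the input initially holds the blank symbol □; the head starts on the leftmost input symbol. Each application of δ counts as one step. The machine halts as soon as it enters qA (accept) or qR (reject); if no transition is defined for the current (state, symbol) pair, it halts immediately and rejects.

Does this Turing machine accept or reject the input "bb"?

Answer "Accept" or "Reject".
Step 0: [q0]bb (head at position 0)
Step 1: δ(q0, b) = (qR, b, R)  ⊢  b[qR]b (head at position 1)
The machine is in qR, so it halts and rejects.

Final answer: Reject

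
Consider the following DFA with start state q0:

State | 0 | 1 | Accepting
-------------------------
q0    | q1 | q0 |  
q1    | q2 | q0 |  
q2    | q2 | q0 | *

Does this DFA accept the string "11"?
Start in q0.
Read '1': q0 → q0
Read '1': q0 → q0
Final state q0 is not accepting, so the string is rejected.

Final answer: No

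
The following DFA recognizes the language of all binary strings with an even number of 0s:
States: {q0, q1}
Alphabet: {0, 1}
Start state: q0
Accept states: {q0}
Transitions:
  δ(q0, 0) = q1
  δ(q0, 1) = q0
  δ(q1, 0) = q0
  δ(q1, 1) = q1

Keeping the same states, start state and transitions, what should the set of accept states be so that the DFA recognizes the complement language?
The DFA is complete (every state has a transition on every symbol), so the complement
is recognized by the same DFA with accepting and non-accepting states swapped.
Original accept states: {q0}
Complement accept states = All states - Original accept states
= {q0, q1} - {q0}
= {q1}
Complement language: strings with an ODD number of 0s

Final answer: {q1}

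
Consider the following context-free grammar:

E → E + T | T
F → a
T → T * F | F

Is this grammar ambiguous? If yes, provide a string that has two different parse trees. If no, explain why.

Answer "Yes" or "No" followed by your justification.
This is the standard stratified expression grammar: '+' is introduced only by the left-recursive rule E → E + T and '*' only by the left-recursive rule T → T * F, with F → a. For any string, the last '+' must be the one produced at the root E (everything after it is a T containing no '+'), and likewise within each T the last '*' is produced at its root. This fixes the parse tree uniquely (left-associative, '*' binding tighter than '+'), so every string has exactly one parse tree.

Final answer: No - the grammar is unambiguous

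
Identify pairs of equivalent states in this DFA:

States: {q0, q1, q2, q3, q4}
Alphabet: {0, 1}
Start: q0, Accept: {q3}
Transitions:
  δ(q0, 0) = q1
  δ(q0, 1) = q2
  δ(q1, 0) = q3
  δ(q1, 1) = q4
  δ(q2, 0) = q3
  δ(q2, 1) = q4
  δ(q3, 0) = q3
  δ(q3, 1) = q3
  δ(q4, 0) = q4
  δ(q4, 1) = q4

Using the table-filling algorithm:
Round 0 – mark pairs where exactly one state is accepting: (q0,q3), (q1,q3), (q2,q3), (q3,q4)
Round 1 – newly marked: (q0,q1) [on 0: q1 vs q3, already marked]; (q0,q2) [on 0: q1 vs q3, already marked]; (q1,q4) [on 0: q3 vs q4, already marked]; (q2,q4) [on 0: q3 vs q4, already marked]
Round 2 – newly marked: (q0,q4) [on 0: q1 vs q4, already marked]
No further pairs can be marked.
(q1, q2) unmarked: δ(q1,0)=q3, δ(q2,0)=q3; δ(q1,1)=q4, δ(q2,1)=q4 → equivalent
Equivalent pairs: (q1, q2)

Final answer: Equivalent pairs: (q1, q2)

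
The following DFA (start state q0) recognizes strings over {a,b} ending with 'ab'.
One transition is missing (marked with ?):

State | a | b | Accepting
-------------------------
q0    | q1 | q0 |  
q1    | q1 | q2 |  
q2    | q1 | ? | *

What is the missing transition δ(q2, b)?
q0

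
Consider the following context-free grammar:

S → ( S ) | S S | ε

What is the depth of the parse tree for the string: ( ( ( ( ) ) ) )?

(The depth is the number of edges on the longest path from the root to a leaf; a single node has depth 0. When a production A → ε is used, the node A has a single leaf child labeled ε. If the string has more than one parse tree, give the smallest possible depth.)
The string is 4 nested pairs. The shallowest parse tree applies S → ( S ) 4 times (one node per nested pair, each a child of the previous) and then S → ε in the middle.
S nodes at depths 0..4, ε leaf at depth 5; parentheses leaves are at depths 1..4.
(Using S → S S with an S → ε child anywhere only adds levels, so it cannot give a shallower tree.)
Depth = 5.

Final answer: 5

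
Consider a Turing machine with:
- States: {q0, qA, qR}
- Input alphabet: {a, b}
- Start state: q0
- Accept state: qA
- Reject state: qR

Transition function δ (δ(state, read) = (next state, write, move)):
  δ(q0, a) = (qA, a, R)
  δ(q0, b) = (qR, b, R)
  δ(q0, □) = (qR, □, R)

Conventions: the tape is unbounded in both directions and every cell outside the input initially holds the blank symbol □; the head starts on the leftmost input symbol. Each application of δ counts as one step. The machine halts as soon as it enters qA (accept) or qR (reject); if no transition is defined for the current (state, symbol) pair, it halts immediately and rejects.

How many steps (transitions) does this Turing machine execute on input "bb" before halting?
Step 0: [q0]bb (head at position 0)
Step 1: δ(q0, b) = (qR, b, R)  ⊢  b[qR]b (head at position 1)
The machine is in qR, so it halts and rejects.
Number of transitions executed: 1.

Final answer: 1 steps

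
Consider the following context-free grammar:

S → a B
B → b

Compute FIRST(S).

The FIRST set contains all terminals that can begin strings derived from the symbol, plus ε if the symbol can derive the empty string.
S has the single production S → a B, whose right-hand side begins with the terminal a. So FIRST(S) = {a}.

Final answer: {a}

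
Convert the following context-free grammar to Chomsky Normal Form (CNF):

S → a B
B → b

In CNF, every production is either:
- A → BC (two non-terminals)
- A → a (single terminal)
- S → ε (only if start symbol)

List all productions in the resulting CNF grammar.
The grammar has no ε-productions or unit productions to eliminate.
S → a B has terminal a in a right-hand side of length ≥ 2: introduce T_a → a and use T_a in place of a.
B → b is already in CNF (single terminal) – keep it.
S → a B becomes S → T_a B.
Resulting CNF grammar (3 productions): T_a → a; B → b; S → T_a B

Final answer: T_a → a; B → b; S → T_a B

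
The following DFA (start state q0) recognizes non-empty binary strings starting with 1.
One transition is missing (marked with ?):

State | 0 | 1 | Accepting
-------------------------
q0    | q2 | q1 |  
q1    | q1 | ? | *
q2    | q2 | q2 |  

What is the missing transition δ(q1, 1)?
q1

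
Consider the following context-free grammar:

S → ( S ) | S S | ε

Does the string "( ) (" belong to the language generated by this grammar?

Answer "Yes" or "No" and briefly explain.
Each production adds parentheses only in matched pairs (S → ( S )) or none at all, so every derived string has equally many '(' and ')'. The string ( ) ( has two '(' and one ')', so it cannot be derived.

Final answer: No - no valid derivation exists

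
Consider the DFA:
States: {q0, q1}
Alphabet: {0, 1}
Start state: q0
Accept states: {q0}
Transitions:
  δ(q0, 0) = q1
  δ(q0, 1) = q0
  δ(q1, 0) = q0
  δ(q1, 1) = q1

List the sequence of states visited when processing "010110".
Starting at q0
Read '0': q0 -> q1
Read '1': q1 -> q1
Read '0': q1 -> q0
Read '1': q0 -> q0
Read '1': q0 -> q0
Read '0': q0 -> q1

Final answer: q0 -> q1 -> q1 -> q0 -> q0 -> q0 -> q1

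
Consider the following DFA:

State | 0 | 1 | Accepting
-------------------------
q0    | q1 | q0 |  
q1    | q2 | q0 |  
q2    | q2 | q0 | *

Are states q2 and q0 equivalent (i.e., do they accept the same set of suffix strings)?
Try the suffix ε (the empty string).
From q2: q2 — accepting.
From q0: q0 — not accepting.
The two states disagree on this suffix, so they are not equivalent.

Final answer: No. Distinguishing string: ε (the empty string) - accepted from q2 but not from q0.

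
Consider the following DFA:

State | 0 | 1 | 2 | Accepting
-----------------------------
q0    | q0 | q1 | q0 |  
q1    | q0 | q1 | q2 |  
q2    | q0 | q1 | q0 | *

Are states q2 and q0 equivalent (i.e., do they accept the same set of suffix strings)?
Try the suffix ε (the empty string).
From q2: q2 — accepting.
From q0: q0 — not accepting.
The two states disagree on this suffix, so they are not equivalent.

Final answer: No. Distinguishing string: ε (the empty string) - accepted from q2 but not from q0.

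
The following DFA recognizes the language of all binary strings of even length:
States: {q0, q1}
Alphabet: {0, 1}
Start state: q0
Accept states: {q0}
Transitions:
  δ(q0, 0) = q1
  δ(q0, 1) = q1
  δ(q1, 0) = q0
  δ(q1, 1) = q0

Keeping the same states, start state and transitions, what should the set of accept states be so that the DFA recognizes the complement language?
The DFA is complete (every state has a transition on every symbol), so the complement
is recognized by the same DFA with accepting and non-accepting states swapped.
Original accept states: {q0}
Complement accept states = All states - Original accept states
= {q0, q1} - {q0}
= {q1}
Complement language: strings of ODD length

Final answer: {q1}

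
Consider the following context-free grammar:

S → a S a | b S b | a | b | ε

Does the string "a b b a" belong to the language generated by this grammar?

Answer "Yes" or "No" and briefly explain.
A derivation exists: S ⇒ a S a ⇒ a b S b a ⇒ a b b a (using S → a S a, S → b S b, then S → ε).

Final answer: Yes - a valid derivation exists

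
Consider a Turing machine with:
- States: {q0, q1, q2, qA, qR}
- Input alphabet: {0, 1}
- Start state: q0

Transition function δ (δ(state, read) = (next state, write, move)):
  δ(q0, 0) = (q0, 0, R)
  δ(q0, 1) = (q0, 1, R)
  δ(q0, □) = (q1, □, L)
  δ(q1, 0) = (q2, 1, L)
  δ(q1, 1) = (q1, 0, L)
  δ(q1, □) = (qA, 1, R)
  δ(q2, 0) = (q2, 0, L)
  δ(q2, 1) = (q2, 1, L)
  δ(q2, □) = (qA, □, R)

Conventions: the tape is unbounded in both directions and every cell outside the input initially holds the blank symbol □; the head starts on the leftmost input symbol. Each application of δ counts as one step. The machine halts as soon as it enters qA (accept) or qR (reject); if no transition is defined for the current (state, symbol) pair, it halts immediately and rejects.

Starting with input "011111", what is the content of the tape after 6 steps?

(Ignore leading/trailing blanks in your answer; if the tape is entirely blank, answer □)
Step 0: [q0]011111 (head at position 0)
Step 1: δ(q0, 0) = (q0, 0, R)  ⊢  0[q0]11111 (head at position 1)
Step 2: δ(q0, 1) = (q0, 1, R)  ⊢  01[q0]1111 (head at position 2)
Step 3: δ(q0, 1) = (q0, 1, R)  ⊢  011[q0]111 (head at position 3)
Step 4: δ(q0, 1) = (q0, 1, R)  ⊢  0111[q0]11 (head at position 4)
Step 5: δ(q0, 1) = (q0, 1, R)  ⊢  01111[q0]1 (head at position 5)
Step 6: δ(q0, 1) = (q0, 1, R)  ⊢  011111[q0]□ (head at position 6)
Tape after 6 steps (ignoring surrounding blanks): 011111

Final answer: Tape: 011111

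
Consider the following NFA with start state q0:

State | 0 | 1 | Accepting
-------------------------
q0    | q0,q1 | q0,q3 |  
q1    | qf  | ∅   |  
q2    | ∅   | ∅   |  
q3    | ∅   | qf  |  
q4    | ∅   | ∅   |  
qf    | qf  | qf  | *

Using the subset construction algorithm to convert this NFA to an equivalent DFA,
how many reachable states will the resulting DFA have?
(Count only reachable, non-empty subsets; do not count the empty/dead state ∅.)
Start subset: {q0}
{q0}: on 0 → {q0, q1}, on 1 → {q0, q3}
{q0, q1}: on 0 → {q0, q1, qf}, on 1 → {q0, q3}
{q0, q3}: on 0 → {q0, q1}, on 1 → {q0, q3, qf}
{q0, q1, qf}: on 0 → {q0, q1, qf}, on 1 → {q0, q3, qf}
{q0, q3, qf}: on 0 → {q0, q1, qf}, on 1 → {q0, q3, qf}
Reachable non-empty subsets: {q0}, {q0, q1}, {q0, q3}, {q0, q1, qf}, {q0, q3, qf} — 5 in total.

Final answer: 5 states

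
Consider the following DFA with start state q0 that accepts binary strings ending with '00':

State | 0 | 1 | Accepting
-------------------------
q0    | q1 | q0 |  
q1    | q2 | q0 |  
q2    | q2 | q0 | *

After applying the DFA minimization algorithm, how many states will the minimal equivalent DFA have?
All 3 states are reachable from q0, so none can be removed as unreachable.
Table-filling: first mark every (accepting, non-accepting) pair as distinguishable (accepting: {q2}; non-accepting: {q0, q1}).
Round 1: (q0, q1) on '0' go to q1 and q2, already distinguishable → mark.
Every pair of states is distinguishable, so the DFA is already minimal.
Equivalence classes: {q0}, {q1}, {q2} → 3 states.

Final answer: 3 states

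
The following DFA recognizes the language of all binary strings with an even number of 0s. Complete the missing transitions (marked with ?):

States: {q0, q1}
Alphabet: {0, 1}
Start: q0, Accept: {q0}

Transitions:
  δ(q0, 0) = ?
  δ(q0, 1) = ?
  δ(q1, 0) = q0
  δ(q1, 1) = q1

What each state remembers (consistent with the given transitions and accept states):
  q0: an even number of 0s has been read so far
  q1: an odd number of 0s has been read so far
Filling in the missing entries:
  δ(q0, 0): in q0 (an even number of 0s has been read so far), after reading 0 we have: an odd number of 0s has been read so far → q1
  δ(q0, 1): in q0 (an even number of 0s has been read so far), after reading 1 we have: an even number of 0s has been read so far → q0

Final answer: δ(q0, 0) = q1; δ(q0, 1) = q0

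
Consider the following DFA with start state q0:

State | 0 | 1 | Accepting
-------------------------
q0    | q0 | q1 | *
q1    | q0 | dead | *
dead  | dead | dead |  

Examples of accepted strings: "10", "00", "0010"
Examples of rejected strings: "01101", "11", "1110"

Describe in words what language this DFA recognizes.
binary strings with no two consecutive 1s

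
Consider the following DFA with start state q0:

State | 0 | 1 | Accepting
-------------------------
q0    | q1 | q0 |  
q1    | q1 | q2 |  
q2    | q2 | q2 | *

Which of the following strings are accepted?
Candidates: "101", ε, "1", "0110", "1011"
"101": q0 → q0 → q1 → q2; q2 is accepting → accepted
ε: q0; q0 is not accepting → rejected
"1": q0 → q0; q0 is not accepting → rejected
"0110": q0 → q1 → q2 → q2 → q2; q2 is accepting → accepted
"1011": q0 → q0 → q1 → q2 → q2; q2 is accepting → accepted

Final answer: "101", "0110", "1011"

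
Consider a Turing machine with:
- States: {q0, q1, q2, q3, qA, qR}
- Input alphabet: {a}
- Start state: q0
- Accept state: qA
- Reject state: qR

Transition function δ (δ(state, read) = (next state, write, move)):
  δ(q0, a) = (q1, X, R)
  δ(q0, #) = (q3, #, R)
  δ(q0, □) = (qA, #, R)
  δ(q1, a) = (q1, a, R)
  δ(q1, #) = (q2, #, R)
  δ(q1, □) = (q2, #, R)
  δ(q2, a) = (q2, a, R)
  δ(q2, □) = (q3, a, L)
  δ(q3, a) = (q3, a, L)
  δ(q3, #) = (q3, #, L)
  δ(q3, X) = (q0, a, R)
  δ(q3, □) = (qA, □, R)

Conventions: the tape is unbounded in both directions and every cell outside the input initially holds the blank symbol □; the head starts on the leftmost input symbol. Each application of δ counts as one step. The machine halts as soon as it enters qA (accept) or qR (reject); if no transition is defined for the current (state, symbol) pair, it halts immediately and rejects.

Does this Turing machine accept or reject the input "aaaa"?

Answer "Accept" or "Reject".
Trace (configuration after each step, as tape_left[state]tape_right with head position):
Step 0: [q0]aaaa (head at position 0)
Step 1: X[q1]aaa (head 1)
Step 2: Xa[q1]aa (head 2)
Step 3: Xaa[q1]a (head 3)
Step 4: Xaaa[q1]□ (head 4)
Step 5: Xaaa#[q2]□ (head 5)
Step 6: Xaaa[q3]#a (head 4)
Step 7: Xaa[q3]a#a (head 3)
Step 8: Xa[q3]aa#a (head 2)
Step 9: X[q3]aaa#a (head 1)
Step 10: [q3]Xaaa#a (head 0)
Step 11: a[q0]aaa#a (head 1)
Step 12: aX[q1]aa#a (head 2)
Step 13: aXa[q1]a#a (head 3)
Step 14: aXaa[q1]#a (head 4)
Step 15: aXaa#[q2]a (head 5)
Step 16: aXaa#a[q2]□ (head 6)
Step 17: aXaa#[q3]aa (head 5)
Step 18: aXaa[q3]#aa (head 4)
Step 19: aXa[q3]a#aa (head 3)
Step 20: aX[q3]aa#aa (head 2)
Step 21: a[q3]Xaa#aa (head 1)
Step 22: aa[q0]aa#aa (head 2)
Step 23: aaX[q1]a#aa (head 3)
Step 24: aaXa[q1]#aa (head 4)
Step 25: aaXa#[q2]aa (head 5)
Step 26: aaXa#a[q2]a (head 6)
Step 27: aaXa#aa[q2]□ (head 7)
Step 28: aaXa#a[q3]aa (head 6)
Step 29: aaXa#[q3]aaa (head 5)
Step 30: aaXa[q3]#aaa (head 4)
Step 31: aaX[q3]a#aaa (head 3)
Step 32: aa[q3]Xa#aaa (head 2)
Step 33: aaa[q0]a#aaa (head 3)
Step 34: aaaX[q1]#aaa (head 4)
Step 35: aaaX#[q2]aaa (head 5)
Step 36: aaaX#a[q2]aa (head 6)
Step 37: aaaX#aa[q2]a (head 7)
Step 38: aaaX#aaa[q2]□ (head 8)
Step 39: aaaX#aa[q3]aa (head 7)
Step 40: aaaX#a[q3]aaa (head 6)
Step 41: aaaX#[q3]aaaa (head 5)
Step 42: aaaX[q3]#aaaa (head 4)
Step 43: aaa[q3]X#aaaa (head 3)
Step 44: aaaa[q0]#aaaa (head 4)
Step 45: aaaa#[q3]aaaa (head 5)
Step 46: aaaa[q3]#aaaa (head 4)
Step 47: aaa[q3]a#aaaa (head 3)
Step 48: aa[q3]aa#aaaa (head 2)
Step 49: a[q3]aaa#aaaa (head 1)
Step 50: [q3]aaaa#aaaa (head 0)
Step 51: [q3]□aaaa#aaaa (head -1)
Step 52: □[qA]aaaa#aaaa (head 0)
The machine is in qA, so it halts and accepts.

Final answer: Accept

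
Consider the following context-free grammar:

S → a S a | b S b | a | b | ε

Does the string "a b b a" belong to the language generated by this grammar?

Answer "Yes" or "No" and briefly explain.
A derivation exists: S ⇒ a S a ⇒ a b S b a ⇒ a b b a (using S → a S a, S → b S b, then S → ε).

Final answer: Yes - a valid derivation exists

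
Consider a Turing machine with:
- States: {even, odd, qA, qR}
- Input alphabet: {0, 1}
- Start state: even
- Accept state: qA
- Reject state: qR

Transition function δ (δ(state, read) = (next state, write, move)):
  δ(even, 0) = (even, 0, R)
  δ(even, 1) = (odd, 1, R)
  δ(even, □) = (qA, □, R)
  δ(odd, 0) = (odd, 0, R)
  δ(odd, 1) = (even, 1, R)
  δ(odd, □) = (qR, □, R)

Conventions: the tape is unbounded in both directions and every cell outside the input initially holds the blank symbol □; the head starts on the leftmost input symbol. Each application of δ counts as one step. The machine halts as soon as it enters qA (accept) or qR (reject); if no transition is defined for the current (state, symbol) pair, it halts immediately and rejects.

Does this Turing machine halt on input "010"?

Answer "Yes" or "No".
Step 0: [even]010 (head at position 0)
Step 1: δ(even, 0) = (even, 0, R)  ⊢  0[even]10 (head at position 1)
Step 2: δ(even, 1) = (odd, 1, R)  ⊢  01[odd]0 (head at position 2)
Step 3: δ(odd, 0) = (odd, 0, R)  ⊢  010[odd]□ (head at position 3)
Step 4: δ(odd, □) = (qR, □, R)  ⊢  010□[qR]□ (head at position 4)
The machine is in qR, so it halts and rejects.
It halts after 4 steps.

Final answer: Yes - halts after 4 steps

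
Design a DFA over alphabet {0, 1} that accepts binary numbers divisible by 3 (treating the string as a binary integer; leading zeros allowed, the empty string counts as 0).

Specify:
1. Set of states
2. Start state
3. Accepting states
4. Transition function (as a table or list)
One valid DFA (any DFA recognizing the same language is acceptable):
States: {q0, q1, q2}
Start: q0
Accepting: {q0}
Transitions (accepting states marked with *):
State | 0 | 1 | Accepting
-------------------------
q0    | q0 | q1 | *
q1    | q2 | q0 |  
q2    | q1 | q2 |  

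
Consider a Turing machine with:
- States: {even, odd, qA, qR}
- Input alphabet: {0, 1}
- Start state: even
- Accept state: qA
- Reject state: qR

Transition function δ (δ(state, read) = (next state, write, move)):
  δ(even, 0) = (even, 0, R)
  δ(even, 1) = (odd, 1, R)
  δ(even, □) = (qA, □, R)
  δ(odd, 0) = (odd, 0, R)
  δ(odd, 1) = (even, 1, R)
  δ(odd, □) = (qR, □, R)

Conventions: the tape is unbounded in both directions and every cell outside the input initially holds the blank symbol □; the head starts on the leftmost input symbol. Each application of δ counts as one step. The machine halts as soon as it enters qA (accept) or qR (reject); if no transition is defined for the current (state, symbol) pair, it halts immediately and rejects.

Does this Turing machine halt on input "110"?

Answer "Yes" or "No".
Step 0: [even]110 (head at position 0)
Step 1: δ(even, 1) = (odd, 1, R)  ⊢  1[odd]10 (head at position 1)
Step 2: δ(odd, 1) = (even, 1, R)  ⊢  11[even]0 (head at position 2)
Step 3: δ(even, 0) = (even, 0, R)  ⊢  110[even]□ (head at position 3)
Step 4: δ(even, □) = (qA, □, R)  ⊢  110□[qA]□ (head at position 4)
The machine is in qA, so it halts and accepts.
It halts after 4 steps.

Final answer: Yes - halts after 4 steps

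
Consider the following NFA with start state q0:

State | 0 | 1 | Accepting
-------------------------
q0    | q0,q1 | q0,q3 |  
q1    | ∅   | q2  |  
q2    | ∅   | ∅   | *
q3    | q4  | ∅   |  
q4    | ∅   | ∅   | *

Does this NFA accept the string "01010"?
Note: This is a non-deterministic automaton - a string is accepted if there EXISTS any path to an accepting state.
Track the set of states the NFA could be in: start {q0}
Read '0': {q0} → {q0, q1}
Read '1': {q0, q1} → {q0, q2, q3}
Read '0': {q0, q2, q3} → {q0, q1, q4}
Read '1': {q0, q1, q4} → {q0, q2, q3}
Read '0': {q0, q2, q3} → {q0, q1, q4}
Final set {q0, q1, q4} contains accepting state(s) {q4} → accepted.

Final answer: Yes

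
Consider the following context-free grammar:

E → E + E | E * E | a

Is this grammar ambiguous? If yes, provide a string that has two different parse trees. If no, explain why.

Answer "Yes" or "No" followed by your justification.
Two different leftmost derivations of a + a * a:
  (1) E ⇒ E + E ⇒ a + E ⇒ a + E * E ⇒ a + a * E ⇒ a + a * a   (tree groups a + (a * a))
  (2) E ⇒ E * E ⇒ E + E * E ⇒ a + E * E ⇒ a + a * E ⇒ a + a * a   (tree groups (a + a) * a)
Two distinct leftmost derivations = two distinct parse trees, so the grammar is ambiguous.

Final answer: Yes - the string 'a + a * a' has two distinct leftmost derivations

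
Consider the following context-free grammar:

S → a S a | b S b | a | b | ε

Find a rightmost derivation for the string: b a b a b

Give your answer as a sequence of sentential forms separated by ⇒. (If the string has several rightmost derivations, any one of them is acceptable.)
Start with S.
Step 1: the rightmost non-terminal is S; apply S → b S b:  b S b
Step 2: the rightmost non-terminal is S; apply S → a S a:  b a S a b
Step 3: the rightmost non-terminal is S; apply S → b:  b a b a b

Final answer: S ⇒ b S b ⇒ b a S a b ⇒ b a b a b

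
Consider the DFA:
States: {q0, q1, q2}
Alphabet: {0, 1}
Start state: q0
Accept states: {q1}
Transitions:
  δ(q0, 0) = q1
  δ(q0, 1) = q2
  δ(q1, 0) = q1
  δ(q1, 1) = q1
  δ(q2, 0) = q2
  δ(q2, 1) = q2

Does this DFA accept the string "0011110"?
Processing string "0011110":
  q0 --0--> q1
  q1 --0--> q1
  q1 --1--> q1
  q1 --1--> q1
  q1 --1--> q1
  q1 --1--> q1
  q1 --0--> q1
Final state: q1
Accept states: {q1}
q1 is an accept state, so the string is accepted.

Final answer: Yes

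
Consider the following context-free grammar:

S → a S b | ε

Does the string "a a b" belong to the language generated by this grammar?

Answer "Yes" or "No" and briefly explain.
Every derivation applies S → a S b some number n of times and then S → ε, producing a^n b^n with equally many a's and b's. The string a a b has two a's but only one b, so it cannot be derived.

Final answer: No - no valid derivation exists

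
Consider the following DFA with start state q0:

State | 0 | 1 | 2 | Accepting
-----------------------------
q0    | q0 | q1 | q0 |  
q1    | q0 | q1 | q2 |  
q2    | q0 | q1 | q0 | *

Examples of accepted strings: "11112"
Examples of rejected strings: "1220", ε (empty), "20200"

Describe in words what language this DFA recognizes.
strings over {0,1,2} ending with '12'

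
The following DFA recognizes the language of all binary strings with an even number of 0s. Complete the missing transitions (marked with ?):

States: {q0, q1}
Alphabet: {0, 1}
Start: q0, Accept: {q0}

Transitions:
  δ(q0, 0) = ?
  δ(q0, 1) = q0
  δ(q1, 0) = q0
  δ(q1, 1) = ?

What each state remembers (consistent with the given transitions and accept states):
  q0: an even number of 0s has been read so far
  q1: an odd number of 0s has been read so far
Filling in the missing entries:
  δ(q0, 0): in q0 (an even number of 0s has been read so far), after reading 0 we have: an odd number of 0s has been read so far → q1
  δ(q1, 1): in q1 (an odd number of 0s has been read so far), after reading 1 we have: an odd number of 0s has been read so far → q1

Final answer: δ(q0, 0) = q1; δ(q1, 1) = q1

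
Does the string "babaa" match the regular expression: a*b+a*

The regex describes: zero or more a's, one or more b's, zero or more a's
No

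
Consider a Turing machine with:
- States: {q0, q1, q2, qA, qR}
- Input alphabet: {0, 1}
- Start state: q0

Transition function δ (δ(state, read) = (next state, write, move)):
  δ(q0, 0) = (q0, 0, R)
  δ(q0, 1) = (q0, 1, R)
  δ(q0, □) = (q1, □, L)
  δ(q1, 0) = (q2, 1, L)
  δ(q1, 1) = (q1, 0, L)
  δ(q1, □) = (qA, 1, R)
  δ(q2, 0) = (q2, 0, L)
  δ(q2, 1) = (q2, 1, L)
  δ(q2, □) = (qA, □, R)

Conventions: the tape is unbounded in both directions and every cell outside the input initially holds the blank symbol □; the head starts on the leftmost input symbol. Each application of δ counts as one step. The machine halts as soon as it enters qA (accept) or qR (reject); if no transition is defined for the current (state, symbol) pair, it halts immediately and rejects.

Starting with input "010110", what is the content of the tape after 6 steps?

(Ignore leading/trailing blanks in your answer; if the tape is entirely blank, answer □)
Step 0: [q0]010110 (head at position 0)
Step 1: δ(q0, 0) = (q0, 0, R)  ⊢  0[q0]10110 (head at position 1)
Step 2: δ(q0, 1) = (q0, 1, R)  ⊢  01[q0]0110 (head at position 2)
Step 3: δ(q0, 0) = (q0, 0, R)  ⊢  010[q0]110 (head at position 3)
Step 4: δ(q0, 1) = (q0, 1, R)  ⊢  0101[q0]10 (head at position 4)
Step 5: δ(q0, 1) = (q0, 1, R)  ⊢  01011[q0]0 (head at position 5)
Step 6: δ(q0, 0) = (q0, 0, R)  ⊢  010110[q0]□ (head at position 6)
Tape after 6 steps (ignoring surrounding blanks): 010110

Final answer: Tape: 010110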